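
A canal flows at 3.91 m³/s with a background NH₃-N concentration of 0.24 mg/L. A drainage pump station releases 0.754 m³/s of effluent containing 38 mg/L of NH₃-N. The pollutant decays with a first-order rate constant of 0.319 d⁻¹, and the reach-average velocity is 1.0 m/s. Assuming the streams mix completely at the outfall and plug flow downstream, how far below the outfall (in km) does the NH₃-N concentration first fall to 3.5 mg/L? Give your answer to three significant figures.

161 km

Conservation of mass: C = (3.910·0.2400 + 0.7540·38.00) / 4.664 = 29.59/4.664 = 6.344 mg/L.
Set 6.344·exp(−k·t) = 3.5 → t = ln(6.344/3.5)/k = 161100 s = 44.75 h.
Distance = v·t = 1.0·161100 = 161100 m = 161.1 km.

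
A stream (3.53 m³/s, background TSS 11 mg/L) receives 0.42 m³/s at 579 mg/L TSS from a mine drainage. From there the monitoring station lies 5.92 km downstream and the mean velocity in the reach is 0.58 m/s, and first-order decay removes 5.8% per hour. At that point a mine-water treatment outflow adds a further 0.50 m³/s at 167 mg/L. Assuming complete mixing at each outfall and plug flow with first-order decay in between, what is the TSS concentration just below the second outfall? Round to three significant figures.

Mass balance: C = (3.530·11.00 + 0.4200·579.0) / 3.950 = 282.0/3.950 = 71.39 mg/L; combined flow 3.950 m³/s.
Travel time t = 5.92·1000 / 0.58 = 10210 s = 2.835 h.
5.8%/h lost → k = −ln(1 − 0.058) = 0.05975 h⁻¹.
After decay, C = 71.39 × e^(−kt) = 71.39 × 0.8442 = 60.27 mg/L.
At the second outfall, C = (3.950·60.27 + 0.5000·167.0) / (3.950 + 0.5000) = 72.26 mg/L.

72.3 mg/L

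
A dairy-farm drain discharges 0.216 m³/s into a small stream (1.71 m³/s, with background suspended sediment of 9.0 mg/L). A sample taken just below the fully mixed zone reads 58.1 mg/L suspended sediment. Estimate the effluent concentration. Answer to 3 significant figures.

447 mg/L

Mass balance: 1.710·9.000 + 0.2160·Cₑ = 1.926·58.10
→ Cₑ = (1.926·58.10 − 1.710·9.000) / 0.2160 = 446.8 mg/L.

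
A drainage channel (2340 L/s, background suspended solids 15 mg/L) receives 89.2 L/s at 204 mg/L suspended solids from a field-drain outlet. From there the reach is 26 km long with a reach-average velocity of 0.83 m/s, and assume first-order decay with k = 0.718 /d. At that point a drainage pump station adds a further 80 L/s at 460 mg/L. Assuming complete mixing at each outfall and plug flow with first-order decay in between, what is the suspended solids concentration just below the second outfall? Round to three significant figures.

After mixing, C = (2340·15.00 + 89.20·204.0) / 2429 = 53300/2429 = 21.94 mg/L; combined flow 2429 L/s.
Travel time t = 26·1000 / 0.83 = 31330 s = 8.701 h.
After decay, C = 21.94 × e^(−kt) = 21.94 × 0.7708 = 16.91 mg/L.
At the second outfall, C = (2429·16.91 + 80.00·460.0) / (2429 + 80.00) = 31.04 mg/L.

31.0 mg/L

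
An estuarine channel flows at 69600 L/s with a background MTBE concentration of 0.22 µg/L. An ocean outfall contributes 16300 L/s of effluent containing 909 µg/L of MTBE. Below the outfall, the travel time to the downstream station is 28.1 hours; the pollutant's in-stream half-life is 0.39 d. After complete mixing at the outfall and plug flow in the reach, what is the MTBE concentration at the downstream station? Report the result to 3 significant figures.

21.6 µg/L

Mass balance: C = (69600·0.2200 + 16300·909.0) / 85900 = 14830000/85900 = 172.7 µg/L.
Half-life 0.39 d → k = ln 2 / 0.39 = 1.777 d⁻¹.
After decay, C = 172.7 × e^(−kt) = 172.7 × 0.1248 = 21.55 µg/L.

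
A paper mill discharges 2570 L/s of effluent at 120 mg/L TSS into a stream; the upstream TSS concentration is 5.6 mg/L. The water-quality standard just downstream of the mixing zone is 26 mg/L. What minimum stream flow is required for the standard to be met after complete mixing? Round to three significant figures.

11800 L/s

Set C_mix = 26: (Q·5.600 + 2570·120.0) / (Q + 2570) = 26
→ Q = 2570·(120.0 − 26)/(26 − 5.600) = 11840 L/s.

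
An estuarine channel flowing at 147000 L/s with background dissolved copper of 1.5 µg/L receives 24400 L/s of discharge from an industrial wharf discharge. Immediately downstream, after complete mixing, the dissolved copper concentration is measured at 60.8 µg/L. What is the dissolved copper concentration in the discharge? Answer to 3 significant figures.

418 µg/L

Mass balance: 147000·1.500 + 24400·Cₑ = 171400·60.80
→ Cₑ = (171400·60.80 − 147000·1.500) / 24400 = 418.1 µg/L.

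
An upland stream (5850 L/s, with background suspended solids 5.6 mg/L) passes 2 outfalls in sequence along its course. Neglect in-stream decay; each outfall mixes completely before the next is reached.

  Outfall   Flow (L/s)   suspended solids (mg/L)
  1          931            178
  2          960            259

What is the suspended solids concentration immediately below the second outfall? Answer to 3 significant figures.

57.8 mg/L

Outfall 1: combined Q = 6781 L/s; C = (5850·5.600 + 931.0·178.0)/6781 = 29.27 mg/L.
Outfall 2: combined Q = 7741 L/s; C = (6781·29.27 + 960.0·259.0)/7741 = 57.76 mg/L.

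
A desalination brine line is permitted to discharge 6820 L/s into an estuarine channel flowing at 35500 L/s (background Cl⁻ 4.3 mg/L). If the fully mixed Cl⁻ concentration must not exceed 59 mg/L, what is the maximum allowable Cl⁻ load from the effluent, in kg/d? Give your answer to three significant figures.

203000 kg/d

Mass balance at the limit: 35500·4.300 + 6820·Cₑ = 42320·59 → Cₑ = 343.7 mg/L.
6820 L/s = 6.820 m³/s. Load = 6.820 m³/s × 343.7 g/m³ × 86 400 s/d = 202500 kg/d.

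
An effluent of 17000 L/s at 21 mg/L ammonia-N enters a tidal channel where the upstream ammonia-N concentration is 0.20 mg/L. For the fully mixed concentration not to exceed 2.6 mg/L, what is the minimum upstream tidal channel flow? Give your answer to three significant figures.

Set C_mix = 2.6: (Q·0.2000 + 17000·21.00) / (Q + 17000) = 2.6
→ Q = 17000·(21.00 − 2.6)/(2.6 − 0.2000) = 130300 L/s.

130000 L/s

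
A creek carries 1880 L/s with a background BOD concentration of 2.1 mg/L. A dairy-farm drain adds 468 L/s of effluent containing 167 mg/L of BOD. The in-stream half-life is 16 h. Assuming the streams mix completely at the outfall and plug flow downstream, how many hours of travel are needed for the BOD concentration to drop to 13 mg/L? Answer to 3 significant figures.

22.8 h

Conservation of mass: C = (1880·2.100 + 468.0·167.0) / 2348 = 82100/2348 = 34.97 mg/L.
Half-life 16 h → k = ln 2 / 16 = 0.04332 h⁻¹ = 1.040 d⁻¹.
34.97·exp(−k·t) = 13 → t = ln(34.97/13)/k = 82220 s = 22.84 h.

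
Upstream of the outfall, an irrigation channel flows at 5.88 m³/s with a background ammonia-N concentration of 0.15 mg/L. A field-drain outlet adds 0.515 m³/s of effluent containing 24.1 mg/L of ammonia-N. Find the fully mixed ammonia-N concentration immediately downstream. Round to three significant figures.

Conservation of mass: C = (5.880·0.1500 + 0.5150·24.10) / 6.395 = 13.29/6.395 = 2.079 mg/L.

2.08 mg/L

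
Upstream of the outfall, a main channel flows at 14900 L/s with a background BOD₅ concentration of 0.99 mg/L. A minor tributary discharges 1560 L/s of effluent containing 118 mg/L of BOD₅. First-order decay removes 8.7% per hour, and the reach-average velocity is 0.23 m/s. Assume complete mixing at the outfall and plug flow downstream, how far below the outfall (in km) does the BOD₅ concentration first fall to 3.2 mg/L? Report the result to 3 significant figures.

12.1 km

Flow-weighted average: C = (14900·0.9900 + 1560·118.0) / 16460 = 198800/16460 = 12.08 mg/L.
8.7%/h lost → k = −ln(1 − 0.087) = 0.09102 h⁻¹.
Set 12.08·exp(−k·t) = 3.2 → t = ln(12.08/3.2)/k = 52540 s = 14.59 h.
Distance = v·t = 0.23·52540 = 12080 m = 12.08 km.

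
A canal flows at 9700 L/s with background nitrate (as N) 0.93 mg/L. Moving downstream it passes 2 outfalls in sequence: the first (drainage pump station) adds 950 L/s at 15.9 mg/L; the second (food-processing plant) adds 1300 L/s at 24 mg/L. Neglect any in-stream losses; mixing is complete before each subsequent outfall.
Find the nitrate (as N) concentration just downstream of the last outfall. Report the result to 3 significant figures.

Below outfall 1: Q → 10650 L/s, C = (9700·0.9300 + 950.0·15.90)/10650 = 2.265 mg/L.
Below outfall 2: Q → 11950 L/s, C = (10650·2.265 + 1300·24.00)/11950 = 4.630 mg/L.

4.63 mg/L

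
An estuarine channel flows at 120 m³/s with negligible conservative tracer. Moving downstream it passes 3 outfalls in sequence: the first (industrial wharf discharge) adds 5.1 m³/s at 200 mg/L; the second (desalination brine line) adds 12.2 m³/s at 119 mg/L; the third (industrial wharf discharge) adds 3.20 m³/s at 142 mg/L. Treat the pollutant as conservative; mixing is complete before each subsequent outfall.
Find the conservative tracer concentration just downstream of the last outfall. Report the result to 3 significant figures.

20.8 mg/L

Outfall 1: combined Q = 125.1 m³/s; C = (120.0·0 + 5.100·200.0)/125.1 = 8.153 mg/L.
Outfall 2: combined Q = 137.3 m³/s; C = (125.1·8.153 + 12.20·119.0)/137.3 = 18.00 mg/L.
Outfall 3: combined Q = 140.5 m³/s; C = (137.3·18.00 + 3.200·142.0)/140.5 = 20.83 mg/L.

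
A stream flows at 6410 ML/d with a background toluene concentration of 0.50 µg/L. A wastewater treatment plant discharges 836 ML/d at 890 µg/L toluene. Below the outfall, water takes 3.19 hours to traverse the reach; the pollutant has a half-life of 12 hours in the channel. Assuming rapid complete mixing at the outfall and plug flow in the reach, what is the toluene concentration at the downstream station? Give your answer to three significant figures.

85.8 µg/L

Flow-weighted average: C = (6410·0.5000 + 836.0·890.0) / 7246 = 747200/7246 = 103.1 µg/L.
Half-life 12 h → k = ln 2 / 12 = 0.05776 h⁻¹ = 1.386 d⁻¹.
First-order decay: C = 103.1·exp(−k·t) = 103.1·0.8317 = 85.77 µg/L.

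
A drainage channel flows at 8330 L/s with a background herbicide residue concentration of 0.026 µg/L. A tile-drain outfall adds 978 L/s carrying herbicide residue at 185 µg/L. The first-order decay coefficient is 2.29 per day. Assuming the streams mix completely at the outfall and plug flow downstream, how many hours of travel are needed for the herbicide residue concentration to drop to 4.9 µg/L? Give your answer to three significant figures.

14.5 h

Conservation of mass: C = (8330·0.02600 + 978.0·185.0) / 9308 = 181100/9308 = 19.46 µg/L.
19.46·exp(−k·t) = 4.9 → t = ln(19.46/4.9)/k = 52040 s = 14.45 h.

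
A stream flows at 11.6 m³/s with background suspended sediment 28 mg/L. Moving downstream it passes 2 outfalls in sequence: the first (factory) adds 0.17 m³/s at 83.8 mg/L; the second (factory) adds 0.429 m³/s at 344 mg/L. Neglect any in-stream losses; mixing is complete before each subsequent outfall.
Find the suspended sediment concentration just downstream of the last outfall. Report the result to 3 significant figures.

Outfall 1: combined Q = 11.77 m³/s; C = (11.60·28.00 + 0.1700·83.80)/11.77 = 28.81 mg/L.
Outfall 2: combined Q = 12.20 m³/s; C = (11.77·28.81 + 0.4290·344.0)/12.20 = 39.89 mg/L.

39.9 mg/L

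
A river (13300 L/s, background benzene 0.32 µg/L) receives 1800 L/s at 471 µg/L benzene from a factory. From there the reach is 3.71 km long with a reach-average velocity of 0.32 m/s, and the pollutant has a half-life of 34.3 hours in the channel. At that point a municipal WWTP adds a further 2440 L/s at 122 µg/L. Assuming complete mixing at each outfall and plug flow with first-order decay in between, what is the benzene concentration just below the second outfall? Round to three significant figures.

62.5 µg/L

Conservation of mass: C = (13300·0.3200 + 1800·471.0) / 15100 = 852100/15100 = 56.43 µg/L; combined flow 15100 L/s.
Travel time t = 3.71·1000 / 0.32 = 11590 s = 3.220 h.
Half-life 34.3 h → k = ln 2 / 34.3 = 0.02021 h⁻¹ = 0.4850 d⁻¹.
Applying C = C₀e^(−kt): 56.43 × 0.9370 = 52.87 µg/L.
Second outfall: C = (15100·52.87 + 2440·122.0)/17540 = 62.49 µg/L.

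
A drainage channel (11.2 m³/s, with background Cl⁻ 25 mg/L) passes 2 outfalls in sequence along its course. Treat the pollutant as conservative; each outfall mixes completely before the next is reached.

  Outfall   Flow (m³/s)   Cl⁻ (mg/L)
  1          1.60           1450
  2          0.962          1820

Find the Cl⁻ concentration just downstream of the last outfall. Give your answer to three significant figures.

After outfall 1: Q = 11.20 + 1.600 = 12.80 m³/s; C = (11.20·25.00 + 1.600·1450)/12.80 = 203.1 mg/L.
After outfall 2: Q = 12.80 + 0.9620 = 13.76 m³/s; C = (12.80·203.1 + 0.9620·1820)/13.76 = 316.1 mg/L.

316 mg/L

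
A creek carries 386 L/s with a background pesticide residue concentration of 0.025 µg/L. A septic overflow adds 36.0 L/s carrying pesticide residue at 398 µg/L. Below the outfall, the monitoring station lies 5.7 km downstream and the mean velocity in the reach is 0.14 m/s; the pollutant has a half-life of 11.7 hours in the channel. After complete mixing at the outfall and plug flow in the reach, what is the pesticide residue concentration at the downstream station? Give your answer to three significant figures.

17.4 µg/L

Mass balance: C = (386.0·0.02500 + 36.00·398.0) / 422.0 = 14340/422.0 = 33.98 µg/L.
Travel time t = 5.7·1000 / 0.14 = 40710 s = 11.31 h.
Half-life 11.7 h → k = ln 2 / 11.7 = 0.05924 h⁻¹ = 1.422 d⁻¹.
First-order decay: C = 33.98·exp(−k·t) = 33.98·0.5117 = 17.39 µg/L.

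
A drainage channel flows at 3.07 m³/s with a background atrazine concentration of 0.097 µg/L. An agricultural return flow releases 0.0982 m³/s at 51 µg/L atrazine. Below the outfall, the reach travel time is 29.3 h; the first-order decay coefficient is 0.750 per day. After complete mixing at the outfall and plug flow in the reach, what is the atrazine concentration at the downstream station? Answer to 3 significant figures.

0.670 µg/L

After mixing, C = (3.070·0.09700 + 0.09820·51.00) / 3.168 = 5.306/3.168 = 1.675 µg/L.
Applying C = C₀e^(−kt): 1.675 × 0.4003 = 0.6704 µg/L.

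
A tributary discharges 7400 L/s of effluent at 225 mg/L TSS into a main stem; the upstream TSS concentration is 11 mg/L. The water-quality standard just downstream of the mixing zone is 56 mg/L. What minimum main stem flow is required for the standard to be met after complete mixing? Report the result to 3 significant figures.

27800 L/s

Set C_mix = 56: (Q·11.00 + 7400·225.0) / (Q + 7400) = 56
→ Q = 7400·(225.0 − 56)/(56 − 11.00) = 27790 L/s.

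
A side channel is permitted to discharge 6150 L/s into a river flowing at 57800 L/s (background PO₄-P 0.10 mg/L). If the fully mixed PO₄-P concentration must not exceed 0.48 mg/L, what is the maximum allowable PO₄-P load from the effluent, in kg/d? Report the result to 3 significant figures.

Mass balance at the limit: 57800·0.1000 + 6150·Cₑ = 63950·0.48 → Cₑ = 4.051 mg/L.
6150 L/s = 6.150 m³/s. Load = 6.150 m³/s × 4.051 g/m³ × 86 400 s/d = 2153 kg/d.

2150 kg/d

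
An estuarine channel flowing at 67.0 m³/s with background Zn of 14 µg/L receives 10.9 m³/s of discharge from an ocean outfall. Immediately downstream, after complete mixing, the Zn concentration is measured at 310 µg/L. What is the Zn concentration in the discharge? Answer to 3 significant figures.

2130 µg/L

Mass balance: 67.00·14.00 + 10.90·Cₑ = 77.90·310.0
→ Cₑ = (77.90·310.0 − 67.00·14.00) / 10.90 = 2129 µg/L.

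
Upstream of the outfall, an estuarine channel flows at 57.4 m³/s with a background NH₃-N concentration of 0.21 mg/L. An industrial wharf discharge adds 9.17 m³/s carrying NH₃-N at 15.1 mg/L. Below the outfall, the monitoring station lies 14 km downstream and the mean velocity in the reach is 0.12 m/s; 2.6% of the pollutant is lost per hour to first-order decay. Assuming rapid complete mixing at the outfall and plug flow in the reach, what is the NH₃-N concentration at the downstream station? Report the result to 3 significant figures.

0.963 mg/L

After mixing, C = (57.40·0.2100 + 9.170·15.10) / 66.57 = 150.5/66.57 = 2.261 mg/L.
Travel time t = 14·1000 / 0.12 = 116700 s = 32.41 h.
2.6%/h lost → k = −ln(1 − 0.026) = 0.02634 h⁻¹.
Decay over the reach: 2.261·exp(−kt) = 2.261·0.4258 = 0.9628 mg/L.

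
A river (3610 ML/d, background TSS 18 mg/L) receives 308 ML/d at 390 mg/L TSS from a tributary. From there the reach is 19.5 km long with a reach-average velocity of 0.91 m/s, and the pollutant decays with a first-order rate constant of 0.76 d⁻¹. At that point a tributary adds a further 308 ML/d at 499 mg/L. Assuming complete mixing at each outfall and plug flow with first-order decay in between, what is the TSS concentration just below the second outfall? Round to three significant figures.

Mass balance: C = (3610·18.00 + 308.0·390.0) / 3918 = 185100/3918 = 47.24 mg/L; combined flow 3918 ML/d.
Travel time t = 19.5·1000 / 0.91 = 21430 s = 5.952 h.
After decay, C = 47.24 × e^(−kt) = 47.24 × 0.8282 = 39.13 mg/L.
At the second outfall, C = (3918·39.13 + 308.0·499.0) / (3918 + 308.0) = 72.64 mg/L.

72.6 mg/L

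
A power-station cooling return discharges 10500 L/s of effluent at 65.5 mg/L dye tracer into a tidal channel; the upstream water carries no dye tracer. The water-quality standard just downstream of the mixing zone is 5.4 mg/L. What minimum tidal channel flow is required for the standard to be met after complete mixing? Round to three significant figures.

Set C_mix = 5.4: (Q·0 + 10500·65.50) / (Q + 10500) = 5.4
→ Q = 10500·(65.50 − 5.4)/(5.4 − 0) = 116900 L/s.

117000 L/s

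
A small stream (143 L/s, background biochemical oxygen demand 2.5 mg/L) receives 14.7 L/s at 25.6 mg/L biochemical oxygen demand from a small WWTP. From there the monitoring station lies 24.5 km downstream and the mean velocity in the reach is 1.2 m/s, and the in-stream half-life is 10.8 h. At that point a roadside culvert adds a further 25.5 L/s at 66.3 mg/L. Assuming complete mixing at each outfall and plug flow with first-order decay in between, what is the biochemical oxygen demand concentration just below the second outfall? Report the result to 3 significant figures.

12.0 mg/L

After mixing, C = (143.0·2.500 + 14.70·25.60) / 157.7 = 733.8/157.7 = 4.653 mg/L; combined flow 157.7 L/s.
Travel time t = 24.5·1000 / 1.2 = 20420 s = 5.671 h.
Half-life 10.8 h → k = ln 2 / 10.8 = 0.06418 h⁻¹ = 1.540 d⁻¹.
Decay over the reach: 4.653·exp(−kt) = 4.653·0.6949 = 3.234 mg/L.
Second outfall: C = (157.7·3.234 + 25.50·66.30)/183.2 = 12.01 mg/L.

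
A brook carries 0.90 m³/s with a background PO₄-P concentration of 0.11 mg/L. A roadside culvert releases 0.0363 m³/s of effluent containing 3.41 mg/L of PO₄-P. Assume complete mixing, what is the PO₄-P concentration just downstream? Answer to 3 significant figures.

Flow-weighted average: C = (0.9000·0.1100 + 0.03630·3.410) / 0.9363 = 0.2228/0.9363 = 0.2379 mg/L.

0.238 mg/L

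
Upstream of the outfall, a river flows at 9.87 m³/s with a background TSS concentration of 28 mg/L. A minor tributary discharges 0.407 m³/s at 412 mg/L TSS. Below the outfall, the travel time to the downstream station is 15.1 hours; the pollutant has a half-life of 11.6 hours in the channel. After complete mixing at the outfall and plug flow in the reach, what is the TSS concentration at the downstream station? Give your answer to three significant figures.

17.5 mg/L

After mixing, C = (9.870·28.00 + 0.4070·412.0) / 10.28 = 444.0/10.28 = 43.21 mg/L.
Half-life 11.6 h → k = ln 2 / 11.6 = 0.05975 h⁻¹ = 1.434 d⁻¹.
Applying C = C₀e^(−kt): 43.21 × 0.4056 = 17.53 mg/L.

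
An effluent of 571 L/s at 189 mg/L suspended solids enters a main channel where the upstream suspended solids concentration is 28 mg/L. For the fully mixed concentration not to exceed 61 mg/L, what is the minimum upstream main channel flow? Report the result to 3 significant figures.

2210 L/s

Set C_mix = 61: (Q·28.00 + 571.0·189.0) / (Q + 571.0) = 61
→ Q = 571.0·(189.0 − 61)/(61 − 28.00) = 2215 L/s.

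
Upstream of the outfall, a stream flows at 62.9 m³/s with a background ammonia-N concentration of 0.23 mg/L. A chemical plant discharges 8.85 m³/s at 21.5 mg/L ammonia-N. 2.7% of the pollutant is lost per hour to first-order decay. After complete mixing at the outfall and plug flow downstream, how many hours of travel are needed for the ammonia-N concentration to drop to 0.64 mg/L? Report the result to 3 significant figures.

54.6 h

Mass balance: C = (62.90·0.2300 + 8.850·21.50) / 71.75 = 204.7/71.75 = 2.854 mg/L.
2.7%/h lost → k = −ln(1 − 0.027) = 0.02737 h⁻¹.
2.854·exp(−k·t) = 0.64 → t = ln(2.854/0.64)/k = 196600 s = 54.61 h.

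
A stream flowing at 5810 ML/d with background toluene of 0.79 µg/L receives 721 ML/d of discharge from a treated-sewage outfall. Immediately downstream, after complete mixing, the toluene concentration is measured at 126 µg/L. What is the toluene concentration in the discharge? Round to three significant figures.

Mass balance: 5810·0.7900 + 721.0·Cₑ = 6531·126.0
→ Cₑ = (6531·126.0 − 5810·0.7900) / 721.0 = 1135 µg/L.

1130 µg/L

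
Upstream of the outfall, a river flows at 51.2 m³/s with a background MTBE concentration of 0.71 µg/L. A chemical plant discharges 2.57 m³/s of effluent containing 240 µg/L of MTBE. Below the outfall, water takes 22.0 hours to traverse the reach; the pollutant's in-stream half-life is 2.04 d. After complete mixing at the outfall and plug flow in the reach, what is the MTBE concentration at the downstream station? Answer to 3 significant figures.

Mixed concentration C = ΣQC/ΣQ = (51.20·0.7100 + 2.570·240.0) / 53.77 = 653.2/53.77 = 12.15 µg/L.
Half-life 2.04 d → k = ln 2 / 2.04 = 0.3398 d⁻¹.
First-order decay: C = 12.15·exp(−k·t) = 12.15·0.7324 = 8.896 µg/L.

8.90 µg/L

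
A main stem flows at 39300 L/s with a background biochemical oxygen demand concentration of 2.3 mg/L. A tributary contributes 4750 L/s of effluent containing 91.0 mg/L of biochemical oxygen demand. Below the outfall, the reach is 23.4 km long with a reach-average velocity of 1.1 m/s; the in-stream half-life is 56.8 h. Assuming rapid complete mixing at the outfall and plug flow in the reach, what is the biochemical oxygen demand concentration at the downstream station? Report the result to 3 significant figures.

11.0 mg/L

Flow-weighted average: C = (39300·2.300 + 4750·91.00) / 44050 = 522600/44050 = 11.86 mg/L.
Travel time t = 23.4·1000 / 1.1 = 21270 s = 5.909 h.
Half-life 56.8 h → k = ln 2 / 56.8 = 0.01220 h⁻¹ = 0.2929 d⁻¹.
First-order decay: C = 11.86·exp(−k·t) = 11.86·0.9304 = 11.04 mg/L.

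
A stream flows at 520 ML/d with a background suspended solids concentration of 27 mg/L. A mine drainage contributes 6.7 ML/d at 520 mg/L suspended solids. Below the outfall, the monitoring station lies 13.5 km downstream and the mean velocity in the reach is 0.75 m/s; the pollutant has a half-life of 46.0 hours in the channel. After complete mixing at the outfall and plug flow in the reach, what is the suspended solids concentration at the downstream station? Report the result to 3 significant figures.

30.9 mg/L

Flow-weighted average: C = (520.0·27.00 + 6.700·520.0) / 526.7 = 17520/526.7 = 33.27 mg/L.
Travel time t = 13.5·1000 / 0.75 = 18000 s = 5.000 h.
Half-life 46.0 h → k = ln 2 / 46.0 = 0.01507 h⁻¹ = 0.3616 d⁻¹.
First-order decay: C = 33.27·exp(−k·t) = 33.27·0.9274 = 30.86 mg/L.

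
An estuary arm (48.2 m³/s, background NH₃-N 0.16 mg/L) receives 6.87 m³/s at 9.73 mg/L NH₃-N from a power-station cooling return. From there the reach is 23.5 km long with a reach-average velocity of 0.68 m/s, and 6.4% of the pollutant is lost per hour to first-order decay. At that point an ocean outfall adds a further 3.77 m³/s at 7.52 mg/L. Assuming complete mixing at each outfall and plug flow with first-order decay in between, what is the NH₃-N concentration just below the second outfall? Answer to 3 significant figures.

1.15 mg/L

After mixing, C = (48.20·0.1600 + 6.870·9.730) / 55.07 = 74.56/55.07 = 1.354 mg/L; combined flow 55.07 m³/s.
Travel time t = 23.5·1000 / 0.68 = 34560 s = 9.600 h.
6.4%/h lost → k = −ln(1 − 0.064) = 0.06614 h⁻¹.
First-order decay: C = 1.354·exp(−k·t) = 1.354·0.5300 = 0.7175 mg/L.
Second outfall: C = (55.07·0.7175 + 3.770·7.520)/58.84 = 1.153 mg/L.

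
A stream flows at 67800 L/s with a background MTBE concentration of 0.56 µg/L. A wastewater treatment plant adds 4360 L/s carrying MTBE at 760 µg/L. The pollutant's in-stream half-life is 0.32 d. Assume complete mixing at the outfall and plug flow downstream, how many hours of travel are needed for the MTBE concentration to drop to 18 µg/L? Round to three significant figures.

10.5 h

Mixed concentration C = ΣQC/ΣQ = (67800·0.5600 + 4360·760.0) / 72160 = 3352000/72160 = 46.45 µg/L.
Half-life 0.32 d → k = ln 2 / 0.32 = 2.166 d⁻¹.
46.45·exp(−k·t) = 18 → t = ln(46.45/18)/k = 37810 s = 10.50 h.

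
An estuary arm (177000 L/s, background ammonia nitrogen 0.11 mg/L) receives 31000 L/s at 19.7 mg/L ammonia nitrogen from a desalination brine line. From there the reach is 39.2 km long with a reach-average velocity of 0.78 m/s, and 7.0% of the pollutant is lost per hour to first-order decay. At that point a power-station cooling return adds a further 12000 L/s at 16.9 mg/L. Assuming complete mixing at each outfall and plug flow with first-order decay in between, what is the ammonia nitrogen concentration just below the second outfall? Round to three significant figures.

Conservation of mass: C = (177000·0.1100 + 31000·19.70) / 208000 = 630200/208000 = 3.030 mg/L; combined flow 208000 L/s.
Travel time t = 39.2·1000 / 0.78 = 50260 s = 13.96 h.
7.0%/h lost → k = −ln(1 − 0.07) = 0.07257 h⁻¹.
First-order decay: C = 3.030·exp(−k·t) = 3.030·0.3631 = 1.100 mg/L.
Second outfall: C = (208000·1.100 + 12000·16.90)/220000 = 1.962 mg/L.

1.96 mg/L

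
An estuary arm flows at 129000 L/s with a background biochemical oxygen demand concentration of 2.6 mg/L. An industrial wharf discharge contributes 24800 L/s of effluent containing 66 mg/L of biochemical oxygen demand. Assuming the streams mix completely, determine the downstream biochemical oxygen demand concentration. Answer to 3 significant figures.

12.8 mg/L

Mixed concentration C = ΣQC/ΣQ = (129000·2.600 + 24800·66.00) / 153800 = 1972000/153800 = 12.82 mg/L.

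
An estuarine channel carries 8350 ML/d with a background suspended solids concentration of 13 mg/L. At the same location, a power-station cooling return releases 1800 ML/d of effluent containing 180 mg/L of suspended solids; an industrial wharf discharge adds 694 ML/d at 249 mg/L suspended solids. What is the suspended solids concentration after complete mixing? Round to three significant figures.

Mixed concentration C = ΣQC/ΣQ = (8350·13.00 + 1800·180.0 + 694.0·249.0) / 10840 = 605400/10840 = 55.82 mg/L.

55.8 mg/L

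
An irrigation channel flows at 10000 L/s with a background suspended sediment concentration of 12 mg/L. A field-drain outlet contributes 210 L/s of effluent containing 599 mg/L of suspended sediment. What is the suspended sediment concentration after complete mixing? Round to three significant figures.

Conservation of mass: C = (10000·12.00 + 210.0·599.0) / 10210 = 245800/10210 = 24.07 mg/L.

24.1 mg/L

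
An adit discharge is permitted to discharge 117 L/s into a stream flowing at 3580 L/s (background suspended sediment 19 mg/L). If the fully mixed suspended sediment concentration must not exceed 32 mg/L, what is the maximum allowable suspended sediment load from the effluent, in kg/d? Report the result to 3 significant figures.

4340 kg/d

Mass balance at the limit: 3580·19.00 + 117.0·Cₑ = 3697·32 → Cₑ = 429.8 mg/L.
117.0 L/s = 0.1170 m³/s. Load = 0.1170 m³/s × 429.8 g/m³ × 86 400 s/d = 4345 kg/d.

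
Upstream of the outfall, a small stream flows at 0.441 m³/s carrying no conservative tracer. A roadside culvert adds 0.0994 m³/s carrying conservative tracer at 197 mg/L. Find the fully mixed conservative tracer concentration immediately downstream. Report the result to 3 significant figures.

Conservation of mass: C = (0.4410·0 + 0.09940·197.0) / 0.5404 = 19.58/0.5404 = 36.24 mg/L.

36.2 mg/L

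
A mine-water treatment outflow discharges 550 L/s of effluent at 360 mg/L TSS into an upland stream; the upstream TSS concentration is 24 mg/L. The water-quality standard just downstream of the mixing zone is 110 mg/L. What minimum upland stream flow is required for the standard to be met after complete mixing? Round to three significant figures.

1600 L/s

Set C_mix = 110: (Q·24.00 + 550.0·360.0) / (Q + 550.0) = 110
→ Q = 550.0·(360.0 − 110)/(110 − 24.00) = 1599 L/s.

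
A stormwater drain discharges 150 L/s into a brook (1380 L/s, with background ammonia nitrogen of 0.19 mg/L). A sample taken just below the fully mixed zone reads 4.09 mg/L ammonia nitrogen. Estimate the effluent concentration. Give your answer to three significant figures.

Mass balance: 1380·0.1900 + 150.0·Cₑ = 1530·4.090
→ Cₑ = (1530·4.090 − 1380·0.1900) / 150.0 = 39.97 mg/L.

40.0 mg/L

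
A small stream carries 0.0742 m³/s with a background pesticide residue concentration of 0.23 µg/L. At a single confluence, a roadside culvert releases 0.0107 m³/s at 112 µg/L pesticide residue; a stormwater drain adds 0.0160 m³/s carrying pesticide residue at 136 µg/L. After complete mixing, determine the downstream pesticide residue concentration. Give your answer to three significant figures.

33.6 µg/L

After mixing, C = (0.07420·0.2300 + 0.01070·112.0 + 0.01600·136.0) / 0.1009 = 3.391/0.1009 = 33.61 µg/L.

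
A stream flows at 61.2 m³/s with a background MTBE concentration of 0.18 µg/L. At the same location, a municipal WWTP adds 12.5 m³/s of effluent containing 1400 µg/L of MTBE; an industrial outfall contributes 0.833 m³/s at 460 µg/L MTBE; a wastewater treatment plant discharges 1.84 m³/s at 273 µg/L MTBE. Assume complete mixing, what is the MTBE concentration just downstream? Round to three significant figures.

Mixed concentration C = ΣQC/ΣQ = (61.20·0.1800 + 12.50·1400 + 0.8330·460.0 + 1.840·273.0) / 76.37 = 18400/76.37 = 240.9 µg/L.

241 µg/L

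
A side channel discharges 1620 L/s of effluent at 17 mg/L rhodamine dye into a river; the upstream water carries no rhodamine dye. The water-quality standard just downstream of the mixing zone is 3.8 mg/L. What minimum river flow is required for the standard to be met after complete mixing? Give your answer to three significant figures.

5630 L/s

Set C_mix = 3.8: (Q·0 + 1620·17.00) / (Q + 1620) = 3.8
→ Q = 1620·(17.00 − 3.8)/(3.8 − 0) = 5627 L/s.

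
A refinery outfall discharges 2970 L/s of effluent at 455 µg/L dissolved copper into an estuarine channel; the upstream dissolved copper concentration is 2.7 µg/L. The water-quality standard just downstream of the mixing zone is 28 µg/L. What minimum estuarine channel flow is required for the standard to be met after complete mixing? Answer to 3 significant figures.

Set C_mix = 28: (Q·2.700 + 2970·455.0) / (Q + 2970) = 28
→ Q = 2970·(455.0 − 28)/(28 − 2.700) = 50130 L/s.

50100 L/s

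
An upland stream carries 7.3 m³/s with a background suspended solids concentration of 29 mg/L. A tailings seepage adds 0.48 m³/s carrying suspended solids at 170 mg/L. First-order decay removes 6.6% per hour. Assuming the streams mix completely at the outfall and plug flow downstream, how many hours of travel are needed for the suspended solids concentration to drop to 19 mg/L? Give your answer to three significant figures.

Conservation of mass: C = (7.300·29.00 + 0.4800·170.0) / 7.780 = 293.3/7.780 = 37.70 mg/L.
6.6%/h lost → k = −ln(1 − 0.066) = 0.06828 h⁻¹.
37.70·exp(−k·t) = 19 → t = ln(37.70/19)/k = 36130 s = 10.04 h.

10.0 h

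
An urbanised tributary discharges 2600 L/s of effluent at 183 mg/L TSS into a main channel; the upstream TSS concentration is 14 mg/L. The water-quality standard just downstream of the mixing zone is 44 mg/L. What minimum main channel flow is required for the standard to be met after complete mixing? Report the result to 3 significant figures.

12000 L/s

Set C_mix = 44: (Q·14.00 + 2600·183.0) / (Q + 2600) = 44
→ Q = 2600·(183.0 − 44)/(44 − 14.00) = 12050 L/s.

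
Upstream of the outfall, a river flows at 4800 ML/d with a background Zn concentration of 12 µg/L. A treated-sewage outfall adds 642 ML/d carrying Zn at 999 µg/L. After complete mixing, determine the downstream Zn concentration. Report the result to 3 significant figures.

128 µg/L

Mass balance: C = (4800·12.00 + 642.0·999.0) / 5442 = 699000/5442 = 128.4 µg/L.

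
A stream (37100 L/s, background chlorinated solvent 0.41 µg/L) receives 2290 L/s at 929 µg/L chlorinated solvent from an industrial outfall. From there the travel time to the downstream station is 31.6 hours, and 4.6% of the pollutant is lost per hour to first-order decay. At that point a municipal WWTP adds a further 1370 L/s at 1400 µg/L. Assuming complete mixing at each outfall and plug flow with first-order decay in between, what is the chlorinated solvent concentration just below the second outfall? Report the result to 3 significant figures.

Mixed concentration C = ΣQC/ΣQ = (37100·0.4100 + 2290·929.0) / 39390 = 2143000/39390 = 54.40 µg/L; combined flow 39390 L/s.
4.6%/h lost → k = −ln(1 − 0.046) = 0.04709 h⁻¹.
First-order decay: C = 54.40·exp(−k·t) = 54.40·0.2258 = 12.28 µg/L.
At the second outfall, C = (39390·12.28 + 1370·1400) / (39390 + 1370) = 58.93 µg/L.

58.9 µg/L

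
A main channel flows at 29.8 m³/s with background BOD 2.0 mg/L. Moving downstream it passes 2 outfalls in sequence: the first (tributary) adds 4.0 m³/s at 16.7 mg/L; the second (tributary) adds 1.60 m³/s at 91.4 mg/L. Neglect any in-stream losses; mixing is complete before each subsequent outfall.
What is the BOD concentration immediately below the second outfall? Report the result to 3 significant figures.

Outfall 1: combined Q = 33.80 m³/s; C = (29.80·2.000 + 4.000·16.70)/33.80 = 3.740 mg/L.
Outfall 2: combined Q = 35.40 m³/s; C = (33.80·3.740 + 1.600·91.40)/35.40 = 7.702 mg/L.

7.70 mg/L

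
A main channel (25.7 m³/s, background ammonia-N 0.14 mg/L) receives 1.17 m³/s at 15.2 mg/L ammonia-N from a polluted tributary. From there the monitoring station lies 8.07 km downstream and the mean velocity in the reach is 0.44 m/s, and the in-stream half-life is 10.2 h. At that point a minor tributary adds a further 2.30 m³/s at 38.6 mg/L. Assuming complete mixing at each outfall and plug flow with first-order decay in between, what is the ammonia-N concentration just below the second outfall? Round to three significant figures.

Flow-weighted average: C = (25.70·0.1400 + 1.170·15.20) / 26.87 = 21.38/26.87 = 0.7958 mg/L; combined flow 26.87 m³/s.
Travel time t = 8.07·1000 / 0.44 = 18340 s = 5.095 h.
Half-life 10.2 h → k = ln 2 / 10.2 = 0.06796 h⁻¹ = 1.631 d⁻¹.
Applying C = C₀e^(−kt): 0.7958 × 0.7074 = 0.5629 mg/L.
Second outfall: C = (26.87·0.5629 + 2.300·38.60)/29.17 = 3.562 mg/L.

3.56 mg/L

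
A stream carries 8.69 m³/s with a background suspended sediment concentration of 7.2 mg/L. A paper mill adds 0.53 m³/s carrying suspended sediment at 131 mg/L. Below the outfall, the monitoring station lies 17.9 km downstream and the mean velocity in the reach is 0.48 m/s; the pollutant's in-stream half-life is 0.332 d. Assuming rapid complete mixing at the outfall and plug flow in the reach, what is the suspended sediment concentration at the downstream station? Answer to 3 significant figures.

5.81 mg/L

Mass balance: C = (8.690·7.200 + 0.5300·131.0) / 9.220 = 132.0/9.220 = 14.32 mg/L.
Travel time t = 17.9·1000 / 0.48 = 37290 s = 10.36 h.
Half-life 0.332 d → k = ln 2 / 0.332 = 2.088 d⁻¹.
First-order decay: C = 14.32·exp(−k·t) = 14.32·0.4061 = 5.814 mg/L.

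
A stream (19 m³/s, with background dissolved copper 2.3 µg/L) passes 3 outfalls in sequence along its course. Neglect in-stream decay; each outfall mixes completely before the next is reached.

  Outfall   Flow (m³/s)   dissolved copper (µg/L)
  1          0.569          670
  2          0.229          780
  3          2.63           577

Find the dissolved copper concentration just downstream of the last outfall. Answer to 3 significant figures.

Outfall 1: combined Q = 19.57 m³/s; C = (19.00·2.300 + 0.5690·670.0)/19.57 = 21.71 µg/L.
Outfall 2: combined Q = 19.80 m³/s; C = (19.57·21.71 + 0.2290·780.0)/19.80 = 30.49 µg/L.
Outfall 3: combined Q = 22.43 m³/s; C = (19.80·30.49 + 2.630·577.0)/22.43 = 94.57 µg/L.

94.6 µg/L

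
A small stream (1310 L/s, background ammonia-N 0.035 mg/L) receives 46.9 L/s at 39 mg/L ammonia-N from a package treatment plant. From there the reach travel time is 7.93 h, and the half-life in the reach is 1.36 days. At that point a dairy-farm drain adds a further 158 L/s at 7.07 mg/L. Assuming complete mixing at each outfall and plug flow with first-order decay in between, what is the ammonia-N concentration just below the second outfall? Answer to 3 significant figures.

After mixing, C = (1310·0.03500 + 46.90·39.00) / 1357 = 1875/1357 = 1.382 mg/L; combined flow 1357 L/s.
Half-life 1.36 d → k = ln 2 / 1.36 = 0.5097 d⁻¹.
First-order decay: C = 1.382·exp(−k·t) = 1.382·0.8450 = 1.168 mg/L.
Second outfall: C = (1357·1.168 + 158.0·7.070)/1515 = 1.783 mg/L.

1.78 mg/L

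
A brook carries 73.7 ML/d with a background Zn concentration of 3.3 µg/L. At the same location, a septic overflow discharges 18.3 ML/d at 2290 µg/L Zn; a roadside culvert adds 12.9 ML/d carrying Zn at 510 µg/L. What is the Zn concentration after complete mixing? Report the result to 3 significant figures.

465 µg/L

Mixed concentration C = ΣQC/ΣQ = (73.70·3.300 + 18.30·2290 + 12.90·510.0) / 104.9 = 48730/104.9 = 464.5 µg/L.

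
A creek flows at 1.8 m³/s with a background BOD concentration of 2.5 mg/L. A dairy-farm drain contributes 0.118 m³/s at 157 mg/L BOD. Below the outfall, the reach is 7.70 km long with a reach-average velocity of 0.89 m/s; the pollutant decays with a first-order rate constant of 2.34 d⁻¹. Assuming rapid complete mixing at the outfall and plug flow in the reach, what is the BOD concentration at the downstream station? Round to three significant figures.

9.50 mg/L

Mixed concentration C = ΣQC/ΣQ = (1.800·2.500 + 0.1180·157.0) / 1.918 = 23.03/1.918 = 12.01 mg/L.
Travel time t = 7.70·1000 / 0.89 = 8652 s = 2.403 h.
Decay over the reach: 12.01·exp(−kt) = 12.01·0.7911 = 9.497 mg/L.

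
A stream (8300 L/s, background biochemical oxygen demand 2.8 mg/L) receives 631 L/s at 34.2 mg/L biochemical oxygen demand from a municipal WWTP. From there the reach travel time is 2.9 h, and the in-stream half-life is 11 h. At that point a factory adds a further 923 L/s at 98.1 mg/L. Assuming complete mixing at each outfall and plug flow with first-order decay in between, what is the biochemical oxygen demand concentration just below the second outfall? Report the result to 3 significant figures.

Flow-weighted average: C = (8300·2.800 + 631.0·34.20) / 8931 = 44820/8931 = 5.018 mg/L; combined flow 8931 L/s.
Half-life 11 h → k = ln 2 / 11 = 0.06301 h⁻¹ = 1.512 d⁻¹.
Decay over the reach: 5.018·exp(−kt) = 5.018·0.8330 = 4.180 mg/L.
Second outfall: C = (8931·4.180 + 923.0·98.10)/9854 = 12.98 mg/L.

13.0 mg/L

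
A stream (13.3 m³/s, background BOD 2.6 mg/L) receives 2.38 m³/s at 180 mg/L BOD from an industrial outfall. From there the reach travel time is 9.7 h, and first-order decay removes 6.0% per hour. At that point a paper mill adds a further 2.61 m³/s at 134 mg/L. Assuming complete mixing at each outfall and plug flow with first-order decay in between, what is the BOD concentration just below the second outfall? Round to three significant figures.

Flow-weighted average: C = (13.30·2.600 + 2.380·180.0) / 15.68 = 463.0/15.68 = 29.53 mg/L; combined flow 15.68 m³/s.
6.0%/h lost → k = −ln(1 − 0.06) = 0.06188 h⁻¹.
First-order decay: C = 29.53·exp(−k·t) = 29.53·0.5487 = 16.20 mg/L.
Second outfall: C = (15.68·16.20 + 2.610·134.0)/18.29 = 33.01 mg/L.

33.0 mg/L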